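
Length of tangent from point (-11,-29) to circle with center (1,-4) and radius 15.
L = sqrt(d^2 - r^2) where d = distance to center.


d = sqrt((-11-1)^2 + (-29+ 4)^2) = sqrt(144+625) = 27.7308
L = sqrt(769.0000 - 225) = sqrt(544.0000) = 23.3238

23.3238


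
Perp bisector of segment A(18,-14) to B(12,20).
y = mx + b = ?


Midpoint = (15, 3)
Slope of AB = dy/dx = 34/(-6) = -5.6667
Perp slope = -dx/dy = 6/34 = 0.1765
b = My - (perp slope)*Mx = 3 + (-6*15)/34 = 3 - 2.6471 = 0.3529

y = 0.1765x + 0.3529


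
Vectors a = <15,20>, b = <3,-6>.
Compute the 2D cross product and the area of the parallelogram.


cross = 15*(-6) - 20*3 = -90 - 60 = -150
Parallelogram area = |-150| = 150

cross = -150, parallelogram area = 150


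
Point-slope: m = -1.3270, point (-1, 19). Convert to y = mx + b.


y - 19 = -1.3270(x + 1)
y = -1.3270x + 19 + 1.3270*(-1)
y = -1.3270x + 17.6730

y = -1.3270x + 17.6730


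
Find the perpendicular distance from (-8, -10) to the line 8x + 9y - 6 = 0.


|8*(-8) + 9*(-10) - 6| = |-160| = 160
sqrt(64 + 81) = sqrt(145) = 12.0416
d = 160/sqrt(145) = 13.2873

13.2873


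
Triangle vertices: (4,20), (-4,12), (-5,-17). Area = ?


4*(12+ 17) = 116
-4*(-17-20) = 148
-5*(20-12) = -40
sum = 224
Area = |224|/2 = 112.0000

112.0000 sq units


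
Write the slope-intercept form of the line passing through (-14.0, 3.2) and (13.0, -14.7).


m = (-17.9)/(27.0) = -0.6630
b = y1 - m*x1 = 3.2 - (-17.9*(-14.0))/(27.0) = 3.2 - 9.2815 = -6.0815

y = -0.6630x - 6.0815


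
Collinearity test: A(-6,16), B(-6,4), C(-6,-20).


-6*(4+ 20) - 6*(-20-16) - 6*(16-4)
= -144 + 216 - 72 = 0

Yes, collinear (determinant = 0)


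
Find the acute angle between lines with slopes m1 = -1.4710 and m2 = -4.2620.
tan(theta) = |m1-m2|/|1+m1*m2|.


m1-m2 = 2.791
1+m1*m2 = 7.269402
tan(theta) = |2.791/7.269402| = 0.383938
theta = arctan(|2.791/7.269402|) = 21.0037 degrees (acute angle)

21.0037 degrees


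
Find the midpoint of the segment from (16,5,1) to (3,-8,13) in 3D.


Mx = (16+3)/2 = 9.5000
My = (5- 8)/2 = -1.5000
Mz = (1+13)/2 = 7.0000

M = (9.5000, -1.5000, 7.0000)


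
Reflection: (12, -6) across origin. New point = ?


Reflection rule for origin: (-x, -y)
(12, -6) -> (-12, 6)

(-12, 6)


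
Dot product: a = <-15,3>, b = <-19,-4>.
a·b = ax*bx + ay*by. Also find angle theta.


a·b = -15*(-19) + 3*(-4) = 285 - 12 = 273
|a| = sqrt(225+9) = 15.2971
|b| = sqrt(361+16) = 19.4165
cos(theta) = 273/(sqrt(234)*sqrt(377)) = 273/sqrt(88218) = 0.919145
theta = arccos(273/sqrt(88218)) = 23.1986 degrees

a·b = 273, theta = 23.1986 deg


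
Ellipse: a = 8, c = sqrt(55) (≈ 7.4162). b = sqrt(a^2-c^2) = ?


b^2 = 8^2 - (sqrt(55))^2 = 64 - 55 = 9
b = sqrt(9) = 3

b = 3


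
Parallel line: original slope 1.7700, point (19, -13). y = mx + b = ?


Parallel lines have equal slopes.
m2 = 1.7700
b2 = -13 - 1.7700*19 = -46.6300

y = 1.7700x - 46.6300


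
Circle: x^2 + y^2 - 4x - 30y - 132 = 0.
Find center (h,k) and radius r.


h = -D/2 = 4/2 = 2
k = -E/2 = 30/2 = 15
r^2 = h^2 + k^2 - F = 4 + 225 + 132 = 361
r = 19

Center (2, 15), radius = 19


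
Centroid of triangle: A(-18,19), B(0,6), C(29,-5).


Gx = (-18+0+29)/3 = 11/3 = 3.6667
Gy = (19+6- 5)/3 = 20/3 = 6.6667

G = (3.6667, 6.6667)


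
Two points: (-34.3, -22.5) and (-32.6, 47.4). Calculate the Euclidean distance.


dx = -32.6 + 34.3 = 1.7
dy = 47.4 + 22.5 = 69.9
d = sqrt(2.89 + 4886.01) = sqrt(4888.9) = 69.9207

69.9207


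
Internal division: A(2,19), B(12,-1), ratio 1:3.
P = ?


Px = (1*12 + 3*2)/4 = 18/4 = 4.5000
Py = (1*(-1) + 3*19)/4 = 56/4 = 14.0000

P = (4.5000, 14.0000)


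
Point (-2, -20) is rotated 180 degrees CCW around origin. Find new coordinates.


cos(180) = -1, sin(180) = 0
x' = -2*(-1) + 20*0 = 2
y' = -2*0 - 20*(-1) = 20

(2, 20)


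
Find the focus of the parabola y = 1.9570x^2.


a = 1.9570
4a = 7.8280
focus = (0, 1/7.8280) = (0, 0.1277)

Focus = (0, 0.1277)


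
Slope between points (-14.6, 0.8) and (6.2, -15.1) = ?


dy = -15.1 - 0.8 = -15.9
dx = 6.2 + 14.6 = 20.8
m = -15.9/20.8 = -0.7644

m = -0.7644


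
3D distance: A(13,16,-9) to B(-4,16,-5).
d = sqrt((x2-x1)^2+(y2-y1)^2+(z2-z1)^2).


dx=-17, dy=0, dz=4
d = sqrt(289+0+16) = sqrt(305) = 17.4642

17.4642


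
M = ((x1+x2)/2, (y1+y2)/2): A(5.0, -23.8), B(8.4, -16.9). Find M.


Mx = (5.0 + 8.4)/2 = 13.4/2 = 6.7000
My = (-23.8 - 16.9)/2 = -40.7/2 = -20.3500

(6.7000, -20.3500)


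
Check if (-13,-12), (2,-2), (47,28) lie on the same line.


-13*(-2-28) + 2*(28+ 12) + 47*(-12+ 2)
= 390 + 80 - 470 = 0

Yes, collinear (determinant = 0)


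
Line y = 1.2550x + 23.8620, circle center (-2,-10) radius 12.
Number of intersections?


Substitute y = 1.2550x + 23.8620: (x+ 2)^2 + (1.2550x+23.8620+ 10)^2 = 144
Expand to Ax^2 + Bx + C = 0, where b-k = 33.862
A = 1+m^2 = 2.575025
B = 2(m(b-k) - h) = 2(1.2550*33.862 + 2) = 88.99362
C = h^2 + (b-k)^2 - r^2 = 4 + 1146.635044 - 144 = 1006.635044
disc = B^2-4AC = 7919.8644 - 10368.4416 = -2448.5772
disc < 0

0 intersection points


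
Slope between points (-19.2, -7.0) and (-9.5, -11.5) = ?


dy = -11.5 + 7.0 = -4.5
dx = -9.5 + 19.2 = 9.7
m = -4.5/9.7 = -0.4639

m = -0.4639


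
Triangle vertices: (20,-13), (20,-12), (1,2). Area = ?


20*(-12-2) = -280
20*(2+ 13) = 300
1*(-13+ 12) = -1
sum = 19
Area = |19|/2 = 9.5000

9.5000 sq units


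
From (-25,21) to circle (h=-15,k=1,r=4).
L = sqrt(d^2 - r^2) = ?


d = sqrt((-25+ 15)^2 + (21-1)^2) = sqrt(100+400) = 22.3607
L = sqrt(500.0000 - 16) = sqrt(484.0000) = 22.0000

22.0000


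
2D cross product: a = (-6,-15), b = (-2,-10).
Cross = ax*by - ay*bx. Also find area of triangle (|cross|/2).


cross = -6*(-10) + 15*(-2) = 60 - 30 = 30
Triangle area = |30|/2 = 30/2 = 15.0000

cross = 30, triangle area = 15.0000


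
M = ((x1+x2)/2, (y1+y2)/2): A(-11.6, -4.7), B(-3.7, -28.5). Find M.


Mx = (-11.6 - 3.7)/2 = -15.3/2 = -7.6500
My = (-4.7 - 28.5)/2 = -33.2/2 = -16.6000

(-7.6500, -16.6000)


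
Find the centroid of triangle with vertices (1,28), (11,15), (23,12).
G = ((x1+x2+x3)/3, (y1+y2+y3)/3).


Gx = (1+11+23)/3 = 35/3 = 11.6667
Gy = (28+15+12)/3 = 55/3 = 18.3333

G = (11.6667, 18.3333)


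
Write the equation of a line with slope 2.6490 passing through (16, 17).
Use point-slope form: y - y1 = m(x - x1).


y - 17 = 2.6490(x - 16)
y = 2.6490x + 17 - 2.6490*16
y = 2.6490x - 25.3840

y = 2.6490x - 25.3840


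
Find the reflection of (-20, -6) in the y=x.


Reflection rule for y=x: (y, x)
(-20, -6) -> (-6, -20)

(-6, -20)


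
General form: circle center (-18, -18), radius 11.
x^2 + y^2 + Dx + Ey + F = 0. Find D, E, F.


(x+ 18)^2 + (y+ 18)^2 = 11^2
D = -2h = 36, E = -2k = 36
F = h^2+k^2-r^2 = 324+324-121 = 527

D = 36, E = 36, F = 527


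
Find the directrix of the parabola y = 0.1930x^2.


a = 0.1930
1/(4a) = 1.2953
directrix: y = -1.2953 = -1.2953

y = -1.2953


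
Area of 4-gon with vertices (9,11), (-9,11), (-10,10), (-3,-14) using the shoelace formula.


sum(xi*y_{i+1}) = 9*11 - 9*10 - 10*(-14) - 3*11 = 116
sum(yi*x_{i+1}) = 11*(-9) + 11*(-10) + 10*(-3) - 14*9 = -365
Area = |116 + 365|/2 = 481/2 = 240.5000

240.5000 sq units


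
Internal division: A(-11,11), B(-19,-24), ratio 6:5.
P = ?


Px = (6*(-19) + 5*(-11))/11 = -169/11 = -15.3636
Py = (6*(-24) + 5*11)/11 = -89/11 = -8.0909

P = (-15.3636, -8.0909)


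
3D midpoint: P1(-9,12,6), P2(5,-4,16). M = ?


Mx = (-9+5)/2 = -2.0000
My = (12- 4)/2 = 4.0000
Mz = (6+16)/2 = 11.0000

M = (-2.0000, 4.0000, 11.0000)


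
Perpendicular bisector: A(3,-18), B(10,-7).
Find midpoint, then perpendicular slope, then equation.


Midpoint = (6.5, -12.5)
Slope of AB = dy/dx = 11/7 = 1.5714
Perp slope = -dx/dy = -7/11 = -0.6364
b = My - (perp slope)*Mx = -12.5 + (7*6.5)/11 = -12.5 + 4.1364 = -8.3636

y = -0.6364x - 8.3636


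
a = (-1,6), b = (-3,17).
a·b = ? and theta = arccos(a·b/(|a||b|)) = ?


a·b = -1*(-3) + 6*17 = 3 + 102 = 105
|a| = sqrt(1+36) = 6.0828
|b| = sqrt(9+289) = 17.2627
cos(theta) = 105/(sqrt(37)*sqrt(298)) = 105/sqrt(11026) = 0.999955
theta = arccos(105/sqrt(11026)) = 0.5457 degrees

a·b = 105, theta = 0.5457 deg


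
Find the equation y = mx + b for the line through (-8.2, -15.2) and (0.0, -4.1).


m = (11.1)/(8.2) = 1.3537
b = y1 - m*x1 = -15.2 - (11.1*(-8.2))/(8.2) = -15.2 + 11.1000 = -4.1000

y = 1.3537x - 4.1000


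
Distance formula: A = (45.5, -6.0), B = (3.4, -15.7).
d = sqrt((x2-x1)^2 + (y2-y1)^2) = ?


dx = 3.4 - 45.5 = -42.1
dy = -15.7 + 6.0 = -9.7
d = sqrt(1772.41 + 94.09) = sqrt(1866.5) = 43.2030

43.2030


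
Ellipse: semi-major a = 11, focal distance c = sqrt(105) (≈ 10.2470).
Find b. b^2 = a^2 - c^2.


b^2 = 11^2 - (sqrt(105))^2 = 121 - 105 = 16
b = sqrt(16) = 4

b = 4


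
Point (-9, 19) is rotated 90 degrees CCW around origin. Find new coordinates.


cos(90) = 0, sin(90) = 1
x' = -9*0 - 19*1 = -19
y' = -9*1 + 19*0 = -9

(-19, -9)


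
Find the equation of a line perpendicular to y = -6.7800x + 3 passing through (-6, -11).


Perpendicular slope = -1/m1 = -1/(-6.7800) = 0.1475
b2 = y0 - m2*x0 = -11 - 6/(-6.7800) = -11 + 0.8850 = -10.1150

y = 0.1475x - 10.1150


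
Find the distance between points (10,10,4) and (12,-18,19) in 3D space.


dx=2, dy=-28, dz=15
d = sqrt(4+784+225) = sqrt(1013) = 31.8277

31.8277


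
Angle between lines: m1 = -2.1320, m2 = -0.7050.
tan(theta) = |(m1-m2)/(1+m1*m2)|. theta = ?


m1-m2 = -1.427
1+m1*m2 = 2.50306
tan(theta) = |-1.427/2.50306| = 0.570102
theta = arctan(|-1.427/2.50306|) = 29.6876 degrees (acute angle)

29.6876 degrees


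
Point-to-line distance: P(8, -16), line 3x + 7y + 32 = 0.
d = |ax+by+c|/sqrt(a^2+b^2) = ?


|3*8 + 7*(-16) + 32| = |-56| = 56
sqrt(9 + 49) = sqrt(58) = 7.6158
d = 56/sqrt(58) = 7.3532

7.3532


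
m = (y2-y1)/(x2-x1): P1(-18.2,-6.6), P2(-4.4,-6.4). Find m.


dy = -6.4 + 6.6 = 0.2
dx = -4.4 + 18.2 = 13.8
m = 0.2/13.8 = 0.0145

m = 0.0145


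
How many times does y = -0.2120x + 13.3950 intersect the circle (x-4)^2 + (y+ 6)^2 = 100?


Substitute y = -0.2120x + 13.3950: (x-4)^2 + (-0.2120x+13.3950+ 6)^2 = 100
Expand to Ax^2 + Bx + C = 0, where b-k = 19.395
A = 1+m^2 = 1.044944
B = 2(m(b-k) - h) = 2(-0.2120*19.395 - 4) = -16.22348
C = h^2 + (b-k)^2 - r^2 = 16 + 376.166025 - 100 = 292.166025
disc = B^2-4AC = 263.2013 - 1221.1885 = -957.9872
disc < 0

0 intersection points


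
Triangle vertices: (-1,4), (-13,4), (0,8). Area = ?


-1*(4-8) = 4
-13*(8-4) = -52
0*(4-4) = 0
sum = -48
Area = |-48|/2 = 24.0000

24.0000 sq units


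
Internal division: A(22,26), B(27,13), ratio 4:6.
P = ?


Px = (4*27 + 6*22)/10 = 240/10 = 24.0000
Py = (4*13 + 6*26)/10 = 208/10 = 20.8000

P = (24.0000, 20.8000)


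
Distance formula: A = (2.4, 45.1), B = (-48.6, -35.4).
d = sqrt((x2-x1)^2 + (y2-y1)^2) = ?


dx = -48.6 - 2.4 = -51.0
dy = -35.4 - 45.1 = -80.5
d = sqrt(2601.0 + 6480.25) = sqrt(9081.25) = 95.2956

95.2956


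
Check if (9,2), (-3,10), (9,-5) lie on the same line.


9*(10+ 5) - 3*(-5-2) + 9*(2-10)
= 135 + 21 - 72 = 84

No, not collinear (determinant = 84)


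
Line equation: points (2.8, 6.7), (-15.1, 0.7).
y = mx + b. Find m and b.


m = (-6.0)/(-17.9) = 0.3352
b = y1 - m*x1 = 6.7 - (-6.0*2.8)/(-17.9) = 6.7 - 0.9385 = 5.7615

y = 0.3352x + 5.7615


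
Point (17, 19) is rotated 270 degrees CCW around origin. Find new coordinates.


cos(270) = 0, sin(270) = -1
x' = 17*0 - 19*(-1) = 19
y' = 17*(-1) + 19*0 = -17

(19, -17)


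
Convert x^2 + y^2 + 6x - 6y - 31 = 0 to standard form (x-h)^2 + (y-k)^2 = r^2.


h = -D/2 = -6/2 = -3
k = -E/2 = 6/2 = 3
r^2 = h^2 + k^2 - F = 9 + 9 + 31 = 49
r = 7

Center (-3, 3), radius = 7


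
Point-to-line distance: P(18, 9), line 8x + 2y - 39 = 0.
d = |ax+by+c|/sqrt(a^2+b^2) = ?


|8*18 + 2*9 - 39| = |123| = 123
sqrt(64 + 4) = sqrt(68) = 8.2462
d = 123/sqrt(68) = 14.9159

14.9159


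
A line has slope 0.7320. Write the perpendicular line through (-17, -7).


Perpendicular slope = -1/m1 = -1/0.7320 = -1.3661
b2 = y0 - m2*x0 = -7 - 17/0.7320 = -7 - 23.2240 = -30.2240

y = -1.3661x - 30.2240


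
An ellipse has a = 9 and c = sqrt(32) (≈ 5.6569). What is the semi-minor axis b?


b^2 = 9^2 - (sqrt(32))^2 = 81 - 32 = 49
b = sqrt(49) = 7

b = 7


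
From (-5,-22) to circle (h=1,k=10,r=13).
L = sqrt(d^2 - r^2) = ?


d = sqrt((-5-1)^2 + (-22-10)^2) = sqrt(36+1024) = 32.5576
L = sqrt(1060.0000 - 169) = sqrt(891.0000) = 29.8496

29.8496


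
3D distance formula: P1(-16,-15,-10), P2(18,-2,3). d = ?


dx=34, dy=13, dz=13
d = sqrt(1156+169+169) = sqrt(1494) = 38.6523

38.6523


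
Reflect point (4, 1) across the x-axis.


Reflection rule for x-axis: (x, -y)
(4, 1) -> (4, -1)

(4, -1)


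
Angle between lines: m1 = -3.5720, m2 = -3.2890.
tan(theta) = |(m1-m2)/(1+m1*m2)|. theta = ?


m1-m2 = -0.283
1+m1*m2 = 12.748308
tan(theta) = |-0.283/12.748308| = 0.022199
theta = arctan(|-0.283/12.748308|) = 1.2717 degrees (acute angle)

1.2717 degrees


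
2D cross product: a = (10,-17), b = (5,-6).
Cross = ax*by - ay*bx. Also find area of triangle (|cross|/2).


cross = 10*(-6) + 17*5 = -60 + 85 = 25
Triangle area = |25|/2 = 25/2 = 12.5000

cross = 25, triangle area = 12.5000


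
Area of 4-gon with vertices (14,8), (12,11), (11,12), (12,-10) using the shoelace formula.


sum(xi*y_{i+1}) = 14*11 + 12*12 + 11*(-10) + 12*8 = 284
sum(yi*x_{i+1}) = 8*12 + 11*11 + 12*12 - 10*14 = 221
Area = |284 - 221|/2 = 63/2 = 31.5000

31.5000 sq units


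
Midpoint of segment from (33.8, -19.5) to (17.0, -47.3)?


Mx = (33.8 + 17.0)/2 = 50.8/2 = 25.4000
My = (-19.5 - 47.3)/2 = -66.8/2 = -33.4000

(25.4000, -33.4000)


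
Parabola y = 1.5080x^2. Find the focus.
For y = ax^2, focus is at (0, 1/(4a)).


a = 1.5080
4a = 6.0320
focus = (0, 1/6.0320) = (0, 0.1658)

Focus = (0, 0.1658)


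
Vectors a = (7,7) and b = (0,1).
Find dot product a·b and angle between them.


a·b = 7*0 + 7*1 = 0 + 7 = 7
|a| = sqrt(49+49) = 9.8995
|b| = sqrt(0+1) = 1.0000
cos(theta) = 7/(sqrt(98)*sqrt(1)) = 7/sqrt(98) = 0.707107
theta = arccos(7/sqrt(98)) = 45.0000 degrees

a·b = 7, theta = 45.0000 deg


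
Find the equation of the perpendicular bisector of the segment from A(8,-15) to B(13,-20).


Midpoint = (10.5, -17.5)
Slope of AB = dy/dx = -5/5 = -1.0000
Perp slope = -dx/dy = 5/5 = 1.0000
b = My - (perp slope)*Mx = -17.5 + (5*10.5)/(-5) = -17.5 - 10.5000 = -28.0000

y = 1.0000x - 28.0000


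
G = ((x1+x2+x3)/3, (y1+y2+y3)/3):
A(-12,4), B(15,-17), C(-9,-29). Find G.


Gx = (-12+15- 9)/3 = -6/3 = -2.0000
Gy = (4- 17- 29)/3 = -42/3 = -14.0000

G = (-2.0000, -14.0000)


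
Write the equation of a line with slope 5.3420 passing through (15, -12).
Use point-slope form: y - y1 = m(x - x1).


y + 12 = 5.3420(x - 15)
y = 5.3420x - 12 - 5.3420*15
y = 5.3420x - 92.1300

y = 5.3420x - 92.1300


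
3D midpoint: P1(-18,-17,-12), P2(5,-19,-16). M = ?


Mx = (-18+5)/2 = -6.5000
My = (-17- 19)/2 = -18.0000
Mz = (-12- 16)/2 = -14.0000

M = (-6.5000, -18.0000, -14.0000)


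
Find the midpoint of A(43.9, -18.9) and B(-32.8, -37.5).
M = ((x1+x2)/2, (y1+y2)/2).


Mx = (43.9 - 32.8)/2 = 11.1/2 = 5.5500
My = (-18.9 - 37.5)/2 = -56.4/2 = -28.2000

(5.5500, -28.2000)


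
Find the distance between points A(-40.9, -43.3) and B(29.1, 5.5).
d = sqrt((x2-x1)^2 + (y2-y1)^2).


dx = 29.1 + 40.9 = 70.0
dy = 5.5 + 43.3 = 48.8
d = sqrt(4900.0 + 2381.44) = sqrt(7281.44) = 85.3314

85.3314


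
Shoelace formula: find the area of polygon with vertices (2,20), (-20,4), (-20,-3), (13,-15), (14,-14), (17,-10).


sum(xi*y_{i+1}) = 2*4 - 20*(-3) - 20*(-15) + 13*(-14) + 14*(-10) + 17*20 = 386
sum(yi*x_{i+1}) = 20*(-20) + 4*(-20) - 3*13 - 15*14 - 14*17 - 10*2 = -987
Area = |386 + 987|/2 = 1373/2 = 686.5000

686.5000 sq units


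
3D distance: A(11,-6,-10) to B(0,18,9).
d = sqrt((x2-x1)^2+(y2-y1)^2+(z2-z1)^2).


dx=-11, dy=24, dz=19
d = sqrt(121+576+361) = sqrt(1058) = 32.5269

32.5269


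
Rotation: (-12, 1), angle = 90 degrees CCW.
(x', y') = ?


cos(90) = 0, sin(90) = 1
x' = -12*0 - 1*1 = -1
y' = -12*1 + 1*0 = -12

(-1, -12)


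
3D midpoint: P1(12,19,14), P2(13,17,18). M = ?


Mx = (12+13)/2 = 12.5000
My = (19+17)/2 = 18.0000
Mz = (14+18)/2 = 16.0000

M = (12.5000, 18.0000, 16.0000)


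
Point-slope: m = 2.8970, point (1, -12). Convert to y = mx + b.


y + 12 = 2.8970(x - 1)
y = 2.8970x - 12 - 2.8970*1
y = 2.8970x - 14.8970

y = 2.8970x - 14.8970


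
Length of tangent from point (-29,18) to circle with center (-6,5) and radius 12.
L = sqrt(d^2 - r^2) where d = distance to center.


d = sqrt((-29+ 6)^2 + (18-5)^2) = sqrt(529+169) = 26.4197
L = sqrt(698.0000 - 144) = sqrt(554.0000) = 23.5372

23.5372


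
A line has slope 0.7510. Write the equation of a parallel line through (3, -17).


Parallel lines have equal slopes.
m2 = 0.7510
b2 = -17 - 0.7510*3 = -19.2530

y = 0.7510x - 19.2530


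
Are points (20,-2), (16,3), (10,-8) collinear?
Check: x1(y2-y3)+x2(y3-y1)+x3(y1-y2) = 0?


20*(3+ 8) + 16*(-8+ 2) + 10*(-2-3)
= 220 - 96 - 50 = 74

No, not collinear (determinant = 74)


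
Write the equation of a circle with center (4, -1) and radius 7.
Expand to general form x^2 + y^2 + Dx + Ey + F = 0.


(x-4)^2 + (y+ 1)^2 = 7^2
D = -2h = -8, E = -2k = 2
F = h^2+k^2-r^2 = 16+1-49 = -32

x^2 + y^2 - 8x + 2y - 32 = 0


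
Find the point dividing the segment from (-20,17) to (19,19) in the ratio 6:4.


Px = (6*19 + 4*(-20))/10 = 34/10 = 3.4000
Py = (6*19 + 4*17)/10 = 182/10 = 18.2000

P = (3.4000, 18.2000)


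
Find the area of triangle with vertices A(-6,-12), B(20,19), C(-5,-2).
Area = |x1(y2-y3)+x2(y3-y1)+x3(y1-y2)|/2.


-6*(19+ 2) = -126
20*(-2+ 12) = 200
-5*(-12-19) = 155
sum = 229
Area = |229|/2 = 114.5000

114.5000 sq units


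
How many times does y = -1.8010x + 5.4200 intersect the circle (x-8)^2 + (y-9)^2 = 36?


Substitute y = -1.8010x + 5.4200: (x-8)^2 + (-1.8010x+5.4200-9)^2 = 36
Expand to Ax^2 + Bx + C = 0, where b-k = -3.58
A = 1+m^2 = 4.243601
B = 2(m(b-k) - h) = 2(-1.8010*(-3.58) - 8) = -3.10484
C = h^2 + (b-k)^2 - r^2 = 64 + 12.8164 - 36 = 40.8164
disc = B^2-4AC = 9.6400 - 692.8341 = -683.1941
disc < 0

0 intersection points


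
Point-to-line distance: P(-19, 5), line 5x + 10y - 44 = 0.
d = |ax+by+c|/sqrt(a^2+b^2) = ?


|5*(-19) + 10*5 - 44| = |-89| = 89
sqrt(25 + 100) = sqrt(125) = 11.1803
d = 89/sqrt(125) = 7.9604

7.9604


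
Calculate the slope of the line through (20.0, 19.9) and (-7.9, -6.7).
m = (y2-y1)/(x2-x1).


dy = -6.7 - 19.9 = -26.6
dx = -7.9 - 20.0 = -27.9
m = -26.6/(-27.9) = 0.9534

m = 0.9534


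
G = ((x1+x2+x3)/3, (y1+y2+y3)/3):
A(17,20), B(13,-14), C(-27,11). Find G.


Gx = (17+13- 27)/3 = 3/3 = 1.0000
Gy = (20- 14+11)/3 = 17/3 = 5.6667

G = (1.0000, 5.6667)


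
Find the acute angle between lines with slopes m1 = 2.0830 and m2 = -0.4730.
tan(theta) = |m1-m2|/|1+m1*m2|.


m1-m2 = 2.556
1+m1*m2 = 0.014741
tan(theta) = |2.556/0.014741| = 173.393935
theta = arctan(|2.556/0.014741|) = 89.6696 degrees (acute angle)

89.6696 degrees


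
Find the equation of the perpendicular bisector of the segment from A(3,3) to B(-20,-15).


Midpoint = (-8.5, -6)
Slope of AB = dy/dx = -18/(-23) = 0.7826
Perp slope = -dx/dy = -23/18 = -1.2778
b = My - (perp slope)*Mx = -6 + (-23*(-8.5))/(-18) = -6 - 10.8611 = -16.8611

y = -1.2778x - 16.8611


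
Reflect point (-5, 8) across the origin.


Reflection rule for origin: (-x, -y)
(-5, 8) -> (5, -8)

(5, -8)


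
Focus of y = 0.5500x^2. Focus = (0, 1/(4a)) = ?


a = 0.5500
4a = 2.2000
focus = (0, 1/2.2000) = (0, 0.4545)

Focus = (0, 0.4545)


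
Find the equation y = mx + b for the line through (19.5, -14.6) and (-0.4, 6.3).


m = (20.9)/(-19.9) = -1.0503
b = y1 - m*x1 = -14.6 - (20.9*19.5)/(-19.9) = -14.6 + 20.4799 = 5.8799

y = -1.0503x + 5.8799


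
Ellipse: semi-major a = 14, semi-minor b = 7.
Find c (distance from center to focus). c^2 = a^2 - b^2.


c^2 = 14^2 - 7^2 = 196 - 49 = 147
c = sqrt(147) = 12.1244

c = 12.1244


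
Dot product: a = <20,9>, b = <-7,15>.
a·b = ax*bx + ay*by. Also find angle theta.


a·b = 20*(-7) + 9*15 = -140 + 135 = -5
|a| = sqrt(400+81) = 21.9317
|b| = sqrt(49+225) = 16.5529
cos(theta) = -5/(sqrt(481)*sqrt(274)) = -5/sqrt(131794) = -0.013773
theta = arccos(-5/sqrt(131794)) = 90.7891 degrees

a·b = -5, theta = 90.7891 deg


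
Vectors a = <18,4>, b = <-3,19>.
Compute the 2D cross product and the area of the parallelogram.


cross = 18*19 - 4*(-3) = 342 + 12 = 354
Parallelogram area = |354| = 354

cross = 354, parallelogram area = 354


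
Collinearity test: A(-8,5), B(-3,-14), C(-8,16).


-8*(-14-16) - 3*(16-5) - 8*(5+ 14)
= 240 - 33 - 152 = 55

No, not collinear (determinant = 55)


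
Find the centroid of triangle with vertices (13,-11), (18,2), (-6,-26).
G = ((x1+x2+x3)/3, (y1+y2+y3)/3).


Gx = (13+18- 6)/3 = 25/3 = 8.3333
Gy = (-11+2- 26)/3 = -35/3 = -11.6667

G = (8.3333, -11.6667)


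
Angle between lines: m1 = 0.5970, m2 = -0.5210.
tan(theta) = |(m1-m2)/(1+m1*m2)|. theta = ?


m1-m2 = 1.118
1+m1*m2 = 0.688963
tan(theta) = |1.118/0.688963| = 1.622729
theta = arctan(|1.118/0.688963|) = 58.3567 degrees (acute angle)

58.3567 degrees


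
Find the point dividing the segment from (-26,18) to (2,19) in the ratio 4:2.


Px = (4*2 + 2*(-26))/6 = -44/6 = -7.3333
Py = (4*19 + 2*18)/6 = 112/6 = 18.6667

P = (-7.3333, 18.6667)


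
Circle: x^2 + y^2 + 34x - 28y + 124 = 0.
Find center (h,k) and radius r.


h = -D/2 = -34/2 = -17
k = -E/2 = 28/2 = 14
r^2 = h^2 + k^2 - F = 289 + 196 - 124 = 361
r = 19

Center (-17, 14), radius = 19


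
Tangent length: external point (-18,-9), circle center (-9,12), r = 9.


d = sqrt((-18+ 9)^2 + (-9-12)^2) = sqrt(81+441) = 22.8473
L = sqrt(522.0000 - 81) = sqrt(441.0000) = 21.0000

21.0000


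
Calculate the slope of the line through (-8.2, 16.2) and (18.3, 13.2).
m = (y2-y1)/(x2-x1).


dy = 13.2 - 16.2 = -3.0
dx = 18.3 + 8.2 = 26.5
m = -3.0/26.5 = -0.1132

m = -0.1132


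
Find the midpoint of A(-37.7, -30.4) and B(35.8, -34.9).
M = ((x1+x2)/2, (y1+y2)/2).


Mx = (-37.7 + 35.8)/2 = -1.9/2 = -0.9500
My = (-30.4 - 34.9)/2 = -65.3/2 = -32.6500

(-0.9500, -32.6500)


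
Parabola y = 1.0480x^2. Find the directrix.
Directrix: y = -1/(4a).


a = 1.0480
1/(4a) = 0.2385
directrix: y = -0.2385 = -0.2385

y = -0.2385


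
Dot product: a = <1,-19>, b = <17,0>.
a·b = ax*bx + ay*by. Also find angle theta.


a·b = 1*17 - 19*0 = 17 + 0 = 17
|a| = sqrt(1+361) = 19.0263
|b| = sqrt(289+0) = 17.0000
cos(theta) = 17/(sqrt(362)*sqrt(289)) = 17/sqrt(104618) = 0.052559
theta = arccos(17/sqrt(104618)) = 86.9872 degrees

a·b = 17, theta = 86.9872 deg


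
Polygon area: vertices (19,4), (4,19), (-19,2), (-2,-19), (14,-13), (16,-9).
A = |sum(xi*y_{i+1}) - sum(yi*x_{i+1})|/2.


sum(xi*y_{i+1}) = 19*19 + 4*2 - 19*(-19) - 2*(-13) + 14*(-9) + 16*4 = 694
sum(yi*x_{i+1}) = 4*4 + 19*(-19) + 2*(-2) - 19*14 - 13*16 - 9*19 = -994
Area = |694 + 994|/2 = 1688/2 = 844.0000

844.0000 sq units


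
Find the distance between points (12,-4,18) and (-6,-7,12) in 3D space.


dx=-18, dy=-3, dz=-6
d = sqrt(324+9+36) = sqrt(369) = 19.2094

19.2094


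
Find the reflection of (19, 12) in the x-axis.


Reflection rule for x-axis: (x, -y)
(19, 12) -> (19, -12)

(19, -12)


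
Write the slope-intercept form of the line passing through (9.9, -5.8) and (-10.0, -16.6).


m = (-10.8)/(-19.9) = 0.5427
b = y1 - m*x1 = -5.8 - (-10.8*9.9)/(-19.9) = -5.8 - 5.3729 = -11.1729

y = 0.5427x - 11.1729


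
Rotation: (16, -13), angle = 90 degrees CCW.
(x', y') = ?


cos(90) = 0, sin(90) = 1
x' = 16*0 + 13*1 = 13
y' = 16*1 - 13*0 = 16

(13, 16)


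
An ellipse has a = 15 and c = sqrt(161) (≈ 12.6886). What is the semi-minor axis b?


b^2 = 15^2 - (sqrt(161))^2 = 225 - 161 = 64
b = sqrt(64) = 8

b = 8


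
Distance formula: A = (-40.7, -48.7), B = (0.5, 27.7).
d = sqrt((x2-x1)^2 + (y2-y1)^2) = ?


dx = 0.5 + 40.7 = 41.2
dy = 27.7 + 48.7 = 76.4
d = sqrt(1697.44 + 5836.96) = sqrt(7534.4) = 86.8009

86.8009


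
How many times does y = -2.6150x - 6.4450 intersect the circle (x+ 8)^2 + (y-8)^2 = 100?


Substitute y = -2.6150x - 6.4450: (x+ 8)^2 + (-2.6150x- 6.4450-8)^2 = 100
Expand to Ax^2 + Bx + C = 0, where b-k = -14.445
A = 1+m^2 = 7.838225
B = 2(m(b-k) - h) = 2(-2.6150*(-14.445) + 8) = 91.54735
C = h^2 + (b-k)^2 - r^2 = 64 + 208.658025 - 100 = 172.658025
disc = B^2-4AC = 8380.9173 - 5413.3298 = 2967.5875
disc > 0

2 intersection points


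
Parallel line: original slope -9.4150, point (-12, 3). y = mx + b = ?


Parallel lines have equal slopes.
m2 = -9.4150
b2 = 3 + 9.4150*(-12) = -109.9800

y = -9.4150x - 109.9800


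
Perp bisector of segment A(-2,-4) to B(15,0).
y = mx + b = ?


Midpoint = (6.5, -2)
Slope of AB = dy/dx = 4/17 = 0.2353
Perp slope = -dx/dy = -17/4 = -4.2500
b = My - (perp slope)*Mx = -2 + (17*6.5)/4 = -2 + 27.6250 = 25.6250

y = -4.2500x + 25.6250


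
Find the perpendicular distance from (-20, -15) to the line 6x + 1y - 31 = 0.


|6*(-20) + 1*(-15) - 31| = |-166| = 166
sqrt(36 + 1) = sqrt(37) = 6.0828
d = 166/sqrt(37) = 27.2902

27.2902


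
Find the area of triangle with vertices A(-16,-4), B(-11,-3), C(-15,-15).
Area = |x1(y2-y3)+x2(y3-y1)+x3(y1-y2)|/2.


-16*(-3+ 15) = -192
-11*(-15+ 4) = 121
-15*(-4+ 3) = 15
sum = -56
Area = |-56|/2 = 28.0000

28.0000 sq units


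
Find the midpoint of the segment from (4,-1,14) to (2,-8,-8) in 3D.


Mx = (4+2)/2 = 3.0000
My = (-1- 8)/2 = -4.5000
Mz = (14- 8)/2 = 3.0000

M = (3.0000, -4.5000, 3.0000)


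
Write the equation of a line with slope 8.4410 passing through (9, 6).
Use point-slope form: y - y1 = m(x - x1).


y - 6 = 8.4410(x - 9)
y = 8.4410x + 6 - 8.4410*9
y = 8.4410x - 69.9690

y = 8.4410x - 69.9690


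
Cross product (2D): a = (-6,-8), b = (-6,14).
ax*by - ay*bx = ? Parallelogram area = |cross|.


cross = -6*14 + 8*(-6) = -84 - 48 = -132
Parallelogram area = |-132| = 132

cross = -132, parallelogram area = 132


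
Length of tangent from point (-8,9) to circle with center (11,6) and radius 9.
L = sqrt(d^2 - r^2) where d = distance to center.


d = sqrt((-8-11)^2 + (9-6)^2) = sqrt(361+9) = 19.2354
L = sqrt(370.0000 - 81) = sqrt(289.0000) = 17.0000

17.0000


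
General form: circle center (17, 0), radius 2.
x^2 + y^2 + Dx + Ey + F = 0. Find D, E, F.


(x-17)^2 + (y-0)^2 = 2^2
D = -2h = -34, E = -2k = 0
F = h^2+k^2-r^2 = 289+0-4 = 285

D = -34, E = 0, F = 285


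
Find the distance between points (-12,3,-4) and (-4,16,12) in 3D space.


dx=8, dy=13, dz=16
d = sqrt(64+169+256) = sqrt(489) = 22.1133

22.1133


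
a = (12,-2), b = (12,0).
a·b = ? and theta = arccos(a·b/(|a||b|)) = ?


a·b = 12*12 - 2*0 = 144 + 0 = 144
|a| = sqrt(144+4) = 12.1655
|b| = sqrt(144+0) = 12.0000
cos(theta) = 144/(sqrt(148)*sqrt(144)) = 144/sqrt(21312) = 0.986394
theta = arccos(144/sqrt(21312)) = 9.4623 degrees

a·b = 144, theta = 9.4623 deg


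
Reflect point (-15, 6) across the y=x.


Reflection rule for y=x: (y, x)
(-15, 6) -> (6, -15)

(6, -15)


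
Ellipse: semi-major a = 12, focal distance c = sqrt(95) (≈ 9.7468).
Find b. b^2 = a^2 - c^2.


b^2 = 12^2 - (sqrt(95))^2 = 144 - 95 = 49
b = sqrt(49) = 7

b = 7


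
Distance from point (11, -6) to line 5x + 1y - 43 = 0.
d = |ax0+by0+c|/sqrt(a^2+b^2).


|5*11 + 1*(-6) - 43| = |6| = 6
sqrt(25 + 1) = sqrt(26) = 5.0990
d = 6/sqrt(26) = 1.1767

1.1767


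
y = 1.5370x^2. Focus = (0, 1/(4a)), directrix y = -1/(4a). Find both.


a = 1.5370
1/(4a) = 0.1627
Focus = (0, 0.1627)
Directrix: y = -0.1627

Focus = (0, 0.1627), Directrix: y = -0.1627


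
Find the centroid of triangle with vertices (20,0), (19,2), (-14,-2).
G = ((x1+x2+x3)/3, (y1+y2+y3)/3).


Gx = (20+19- 14)/3 = 25/3 = 8.3333
Gy = (0+2- 2)/3 = 0/3 = 0

G = (8.3333, 0)


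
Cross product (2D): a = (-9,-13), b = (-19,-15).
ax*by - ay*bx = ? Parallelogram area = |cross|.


cross = -9*(-15) + 13*(-19) = 135 - 247 = -112
Parallelogram area = |-112| = 112

cross = -112, parallelogram area = 112


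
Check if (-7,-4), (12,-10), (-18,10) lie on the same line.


-7*(-10-10) + 12*(10+ 4) - 18*(-4+ 10)
= 140 + 168 - 108 = 200

No, not collinear (determinant = 200)


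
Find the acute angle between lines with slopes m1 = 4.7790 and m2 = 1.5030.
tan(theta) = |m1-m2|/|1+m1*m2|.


m1-m2 = 3.276
1+m1*m2 = 8.182837
tan(theta) = |3.276/8.182837| = 0.400350
theta = arctan(|3.276/8.182837|) = 21.8187 degrees (acute angle)

21.8187 degrees


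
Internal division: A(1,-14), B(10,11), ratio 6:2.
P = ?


Px = (6*10 + 2*1)/8 = 62/8 = 7.7500
Py = (6*11 + 2*(-14))/8 = 38/8 = 4.7500

P = (7.7500, 4.7500)


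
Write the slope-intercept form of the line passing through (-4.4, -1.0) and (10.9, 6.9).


m = (7.9)/(15.3) = 0.5163
b = y1 - m*x1 = -1.0 - (7.9*(-4.4))/(15.3) = -1.0 + 2.2719 = 1.2719

y = 0.5163x + 1.2719


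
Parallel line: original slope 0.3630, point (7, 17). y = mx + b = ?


Parallel lines have equal slopes.
m2 = 0.3630
b2 = 17 - 0.3630*7 = 14.4590

y = 0.3630x + 14.4590


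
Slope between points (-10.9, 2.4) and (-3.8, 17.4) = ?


dy = 17.4 - 2.4 = 15
dx = -3.8 + 10.9 = 7.1
m = 15/7.1 = 2.1127

m = 2.1127


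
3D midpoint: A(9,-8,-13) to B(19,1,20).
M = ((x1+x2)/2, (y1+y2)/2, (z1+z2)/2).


Mx = (9+19)/2 = 14.0000
My = (-8+1)/2 = -3.5000
Mz = (-13+20)/2 = 3.5000

M = (14.0000, -3.5000, 3.5000)


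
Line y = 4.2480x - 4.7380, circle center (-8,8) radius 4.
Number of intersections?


Substitute y = 4.2480x - 4.7380: (x+ 8)^2 + (4.2480x- 4.7380-8)^2 = 16
Expand to Ax^2 + Bx + C = 0, where b-k = -12.738
A = 1+m^2 = 19.045504
B = 2(m(b-k) - h) = 2(4.2480*(-12.738) + 8) = -92.222048
C = h^2 + (b-k)^2 - r^2 = 64 + 162.256644 - 16 = 210.256644
disc = B^2-4AC = 8504.9061 - 16017.7750 = -7512.8689
disc < 0

0 intersection points


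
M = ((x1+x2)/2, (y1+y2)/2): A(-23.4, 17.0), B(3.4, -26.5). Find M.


Mx = (-23.4 + 3.4)/2 = -20.0/2 = -10.0000
My = (17.0 - 26.5)/2 = -9.5/2 = -4.7500

(-10.0000, -4.7500)


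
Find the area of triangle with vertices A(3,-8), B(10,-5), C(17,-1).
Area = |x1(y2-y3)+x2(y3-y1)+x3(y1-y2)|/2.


3*(-5+ 1) = -12
10*(-1+ 8) = 70
17*(-8+ 5) = -51
sum = 7
Area = |7|/2 = 3.5000

3.5000 sq units


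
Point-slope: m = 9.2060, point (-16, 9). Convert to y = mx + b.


y - 9 = 9.2060(x + 16)
y = 9.2060x + 9 - 9.2060*(-16)
y = 9.2060x + 156.2960

y = 9.2060x + 156.2960


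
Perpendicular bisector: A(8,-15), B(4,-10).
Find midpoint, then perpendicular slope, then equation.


Midpoint = (6, -12.5)
Slope of AB = dy/dx = 5/(-4) = -1.2500
Perp slope = -dx/dy = 4/5 = 0.8000
b = My - (perp slope)*Mx = -12.5 + (-4*6)/5 = -12.5 - 4.8000 = -17.3000

y = 0.8000x - 17.3000


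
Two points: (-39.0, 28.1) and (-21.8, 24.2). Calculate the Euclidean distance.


dx = -21.8 + 39.0 = 17.2
dy = 24.2 - 28.1 = -3.9
d = sqrt(295.84 + 15.21) = sqrt(311.05) = 17.6366

17.6366


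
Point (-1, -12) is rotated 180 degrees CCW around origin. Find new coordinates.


cos(180) = -1, sin(180) = 0
x' = -1*(-1) + 12*0 = 1
y' = -1*0 - 12*(-1) = 12

(1, 12)


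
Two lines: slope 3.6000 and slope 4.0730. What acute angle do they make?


m1-m2 = -0.473
1+m1*m2 = 15.6628
tan(theta) = |-0.473/15.6628| = 0.030199
theta = arctan(|-0.473/15.6628|) = 1.7297 degrees (acute angle)

1.7297 degrees


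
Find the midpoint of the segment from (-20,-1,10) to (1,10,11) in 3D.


Mx = (-20+1)/2 = -9.5000
My = (-1+10)/2 = 4.5000
Mz = (10+11)/2 = 10.5000

M = (-9.5000, 4.5000, 10.5000)


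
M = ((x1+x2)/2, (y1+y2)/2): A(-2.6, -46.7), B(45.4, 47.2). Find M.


Mx = (-2.6 + 45.4)/2 = 42.8/2 = 21.4000
My = (-46.7 + 47.2)/2 = 0.5/2 = 0.2500

(21.4000, 0.2500)


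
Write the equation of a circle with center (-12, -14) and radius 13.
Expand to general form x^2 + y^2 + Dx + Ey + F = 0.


(x+ 12)^2 + (y+ 14)^2 = 13^2
D = -2h = 24, E = -2k = 28
F = h^2+k^2-r^2 = 144+196-169 = 171

x^2 + y^2 + 24x + 28y + 171 = 0


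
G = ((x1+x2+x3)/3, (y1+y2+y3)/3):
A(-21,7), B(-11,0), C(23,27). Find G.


Gx = (-21- 11+23)/3 = -9/3 = -3.0000
Gy = (7+0+27)/3 = 34/3 = 11.3333

G = (-3.0000, 11.3333)


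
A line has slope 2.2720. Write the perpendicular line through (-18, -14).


Perpendicular slope = -1/m1 = -1/2.2720 = -0.4401
b2 = y0 - m2*x0 = -14 - 18/2.2720 = -14 - 7.9225 = -21.9225

y = -0.4401x - 21.9225


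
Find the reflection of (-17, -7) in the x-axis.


Reflection rule for x-axis: (x, -y)
(-17, -7) -> (-17, 7)

(-17, 7)


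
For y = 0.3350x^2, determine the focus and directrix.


a = 0.3350
1/(4a) = 0.7463
Focus = (0, 0.7463)
Directrix: y = -0.7463

Focus = (0, 0.7463), Directrix: y = -0.7463


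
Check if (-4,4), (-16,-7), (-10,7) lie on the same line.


-4*(-7-7) - 16*(7-4) - 10*(4+ 7)
= 56 - 48 - 110 = -102

No, not collinear (determinant = -102)


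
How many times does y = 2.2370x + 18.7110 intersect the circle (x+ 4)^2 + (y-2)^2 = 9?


Substitute y = 2.2370x + 18.7110: (x+ 4)^2 + (2.2370x+18.7110-2)^2 = 9
Expand to Ax^2 + Bx + C = 0, where b-k = 16.711
A = 1+m^2 = 6.004169
B = 2(m(b-k) - h) = 2(2.2370*16.711 + 4) = 82.765014
C = h^2 + (b-k)^2 - r^2 = 16 + 279.257521 - 9 = 286.257521
disc = B^2-4AC = 6850.0475 - 6874.9541 = -24.9066
disc < 0

0 intersection points


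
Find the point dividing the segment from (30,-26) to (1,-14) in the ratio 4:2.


Px = (4*1 + 2*30)/6 = 64/6 = 10.6667
Py = (4*(-14) + 2*(-26))/6 = -108/6 = -18.0000

P = (10.6667, -18.0000)


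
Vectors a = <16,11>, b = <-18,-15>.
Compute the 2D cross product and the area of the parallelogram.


cross = 16*(-15) - 11*(-18) = -240 + 198 = -42
Parallelogram area = |-42| = 42

cross = -42, parallelogram area = 42


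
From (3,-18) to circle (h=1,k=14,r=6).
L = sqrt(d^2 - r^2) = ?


d = sqrt((3-1)^2 + (-18-14)^2) = sqrt(4+1024) = 32.0624
L = sqrt(1028.0000 - 36) = sqrt(992.0000) = 31.4960

31.4960


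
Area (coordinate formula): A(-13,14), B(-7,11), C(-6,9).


-13*(11-9) = -26
-7*(9-14) = 35
-6*(14-11) = -18
sum = -9
Area = |-9|/2 = 4.5000

4.5000 sq units


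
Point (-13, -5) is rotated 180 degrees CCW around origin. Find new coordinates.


cos(180) = -1, sin(180) = 0
x' = -13*(-1) + 5*0 = 13
y' = -13*0 - 5*(-1) = 5

(13, 5)


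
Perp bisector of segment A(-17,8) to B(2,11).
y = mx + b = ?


Midpoint = (-7.5, 9.5)
Slope of AB = dy/dx = 3/19 = 0.1579
Perp slope = -dx/dy = -19/3 = -6.3333
b = My - (perp slope)*Mx = 9.5 + (19*(-7.5))/3 = 9.5 - 47.5000 = -38.0000

y = -6.3333x - 38.0000


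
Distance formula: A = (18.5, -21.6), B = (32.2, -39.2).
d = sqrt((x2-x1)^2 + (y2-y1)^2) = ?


dx = 32.2 - 18.5 = 13.7
dy = -39.2 + 21.6 = -17.6
d = sqrt(187.69 + 309.76) = sqrt(497.45) = 22.3036

22.3036


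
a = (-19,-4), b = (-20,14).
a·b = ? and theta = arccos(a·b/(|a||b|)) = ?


a·b = -19*(-20) - 4*14 = 380 - 56 = 324
|a| = sqrt(361+16) = 19.4165
|b| = sqrt(400+196) = 24.4131
cos(theta) = 324/(sqrt(377)*sqrt(596)) = 324/sqrt(224692) = 0.683520
theta = arccos(324/sqrt(224692)) = 46.8807 degrees

a·b = 324, theta = 46.8807 deg


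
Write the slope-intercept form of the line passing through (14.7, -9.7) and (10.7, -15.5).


m = (-5.8)/(-4.0) = 1.4500
b = y1 - m*x1 = -9.7 - (-5.8*14.7)/(-4.0) = -9.7 - 21.3150 = -31.0150

y = 1.4500x - 31.0150


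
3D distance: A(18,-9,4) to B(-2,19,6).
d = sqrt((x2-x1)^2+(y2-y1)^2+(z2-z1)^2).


dx=-20, dy=28, dz=2
d = sqrt(400+784+4) = sqrt(1188) = 34.4674

34.4674


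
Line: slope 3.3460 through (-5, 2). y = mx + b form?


y - 2 = 3.3460(x + 5)
y = 3.3460x + 2 - 3.3460*(-5)
y = 3.3460x + 18.7300

y = 3.3460x + 18.7300


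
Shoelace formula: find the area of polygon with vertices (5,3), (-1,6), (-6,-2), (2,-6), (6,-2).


sum(xi*y_{i+1}) = 5*6 - 1*(-2) - 6*(-6) + 2*(-2) + 6*3 = 82
sum(yi*x_{i+1}) = 3*(-1) + 6*(-6) - 2*2 - 6*6 - 2*5 = -89
Area = |82 + 89|/2 = 171/2 = 85.5000

85.5000 sq units


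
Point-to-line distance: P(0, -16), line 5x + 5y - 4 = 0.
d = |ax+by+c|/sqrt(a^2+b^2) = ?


|5*0 + 5*(-16) - 4| = |-84| = 84
sqrt(25 + 25) = sqrt(50) = 7.0711
d = 84/sqrt(50) = 11.8794

11.8794


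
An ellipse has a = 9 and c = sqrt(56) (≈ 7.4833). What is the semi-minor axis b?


b^2 = 9^2 - (sqrt(56))^2 = 81 - 56 = 25
b = sqrt(25) = 5

b = 5


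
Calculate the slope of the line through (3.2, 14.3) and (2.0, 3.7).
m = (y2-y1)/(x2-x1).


dy = 3.7 - 14.3 = -10.6
dx = 2.0 - 3.2 = -1.2
m = -10.6/(-1.2) = 8.8333

m = 8.8333


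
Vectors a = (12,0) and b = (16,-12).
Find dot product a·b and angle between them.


a·b = 12*16 + 0*(-12) = 192 + 0 = 192
|a| = sqrt(144+0) = 12.0000
|b| = sqrt(256+144) = 20.0000
cos(theta) = 192/(sqrt(144)*sqrt(400)) = 192/sqrt(57600) = 0.800000
theta = arccos(192/sqrt(57600)) = 36.8699 degrees

a·b = 192, theta = 36.8699 deg


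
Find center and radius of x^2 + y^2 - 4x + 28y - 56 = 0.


h = -D/2 = 4/2 = 2
k = -E/2 = -28/2 = -14
r^2 = h^2 + k^2 - F = 4 + 196 + 56 = 256
r = 16

Center (2, -14), radius = 16


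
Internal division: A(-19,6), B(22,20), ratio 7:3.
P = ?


Px = (7*22 + 3*(-19))/10 = 97/10 = 9.7000
Py = (7*20 + 3*6)/10 = 158/10 = 15.8000

P = (9.7000, 15.8000)


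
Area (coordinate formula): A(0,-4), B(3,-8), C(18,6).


0*(-8-6) = 0
3*(6+ 4) = 30
18*(-4+ 8) = 72
sum = 102
Area = |102|/2 = 51.0000

51.0000 sq units


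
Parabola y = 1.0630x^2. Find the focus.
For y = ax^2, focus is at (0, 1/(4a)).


a = 1.0630
4a = 4.2520
focus = (0, 1/4.2520) = (0, 0.2352)

Focus = (0, 0.2352)


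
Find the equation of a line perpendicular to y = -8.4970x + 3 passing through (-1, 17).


Perpendicular slope = -1/m1 = -1/(-8.4970) = 0.1177
b2 = y0 - m2*x0 = 17 - 1/(-8.4970) = 17 + 0.1177 = 17.1177

y = 0.1177x + 17.1177


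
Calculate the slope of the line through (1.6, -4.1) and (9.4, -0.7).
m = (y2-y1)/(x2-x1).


dy = -0.7 + 4.1 = 3.4
dx = 9.4 - 1.6 = 7.8
m = 3.4/7.8 = 0.4359

m = 0.4359


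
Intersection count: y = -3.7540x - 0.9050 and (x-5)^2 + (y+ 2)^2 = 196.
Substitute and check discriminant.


Substitute y = -3.7540x - 0.9050: (x-5)^2 + (-3.7540x- 0.9050+ 2)^2 = 196
Expand to Ax^2 + Bx + C = 0, where b-k = 1.095
A = 1+m^2 = 15.092516
B = 2(m(b-k) - h) = 2(-3.7540*1.095 - 5) = -18.22126
C = h^2 + (b-k)^2 - r^2 = 25 + 1.199025 - 196 = -169.800975
disc = B^2-4AC = 332.0143 + 10250.8957 = 10582.9100
disc > 0

2 intersection points


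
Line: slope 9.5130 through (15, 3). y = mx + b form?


y - 3 = 9.5130(x - 15)
y = 9.5130x + 3 - 9.5130*15
y = 9.5130x - 139.6950

y = 9.5130x - 139.6950


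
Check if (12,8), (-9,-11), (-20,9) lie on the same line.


12*(-11-9) - 9*(9-8) - 20*(8+ 11)
= -240 - 9 - 380 = -629

No, not collinear (determinant = -629)


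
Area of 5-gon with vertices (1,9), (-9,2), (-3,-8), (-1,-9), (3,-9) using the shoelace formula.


sum(xi*y_{i+1}) = 1*2 - 9*(-8) - 3*(-9) - 1*(-9) + 3*9 = 137
sum(yi*x_{i+1}) = 9*(-9) + 2*(-3) - 8*(-1) - 9*3 - 9*1 = -115
Area = |137 + 115|/2 = 252/2 = 126.0000

126.0000 sq units


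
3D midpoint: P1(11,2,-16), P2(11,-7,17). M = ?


Mx = (11+11)/2 = 11.0000
My = (2- 7)/2 = -2.5000
Mz = (-16+17)/2 = 0.5000

M = (11.0000, -2.5000, 0.5000)


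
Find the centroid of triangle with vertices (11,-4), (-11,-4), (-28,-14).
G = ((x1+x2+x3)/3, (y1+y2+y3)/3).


Gx = (11- 11- 28)/3 = -28/3 = -9.3333
Gy = (-4- 4- 14)/3 = -22/3 = -7.3333

G = (-9.3333, -7.3333)


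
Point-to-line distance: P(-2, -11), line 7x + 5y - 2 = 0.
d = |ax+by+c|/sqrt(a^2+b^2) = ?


|7*(-2) + 5*(-11) - 2| = |-71| = 71
sqrt(49 + 25) = sqrt(74) = 8.6023
d = 71/sqrt(74) = 8.2536

8.2536
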